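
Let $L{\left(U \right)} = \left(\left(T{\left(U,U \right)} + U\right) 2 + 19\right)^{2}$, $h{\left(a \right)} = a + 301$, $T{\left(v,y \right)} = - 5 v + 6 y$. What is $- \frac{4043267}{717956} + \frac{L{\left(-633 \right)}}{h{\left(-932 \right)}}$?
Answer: $- \frac{4536564776041}{453030236} \approx -10014.0$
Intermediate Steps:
$h{\left(a \right)} = 301 + a$
$L{\left(U \right)} = \left(19 + 4 U\right)^{2}$ ($L{\left(U \right)} = \left(\left(\left(- 5 U + 6 U\right) + U\right) 2 + 19\right)^{2} = \left(\left(U + U\right) 2 + 19\right)^{2} = \left(2 U 2 + 19\right)^{2} = \left(4 U + 19\right)^{2} = \left(19 + 4 U\right)^{2}$)
$- \frac{4043267}{717956} + \frac{L{\left(-633 \right)}}{h{\left(-932 \right)}} = - \frac{4043267}{717956} + \frac{\left(19 + 4 \left(-633\right)\right)^{2}}{301 - 932} = \left(-4043267\right) \frac{1}{717956} + \frac{\left(19 - 2532\right)^{2}}{-631} = - \frac{4043267}{717956} + \left(-2513\right)^{2} \left(- \frac{1}{631}\right) = - \frac{4043267}{717956} + 6315169 \left(- \frac{1}{631}\right) = - \frac{4043267}{717956} - \frac{6315169}{631} = - \frac{4536564776041}{453030236}$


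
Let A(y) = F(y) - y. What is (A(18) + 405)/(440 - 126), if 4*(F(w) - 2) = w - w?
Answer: 389/314 ≈ 1.2389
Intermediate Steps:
F(w) = 2 (F(w) = 2 + (w - w)/4 = 2 + (1/4)*0 = 2 + 0 = 2)
A(y) = 2 - y
(A(18) + 405)/(440 - 126) = ((2 - 1*18) + 405)/(440 - 126) = ((2 - 18) + 405)/314 = (-16 + 405)*(1/314) = 389*(1/314) = 389/314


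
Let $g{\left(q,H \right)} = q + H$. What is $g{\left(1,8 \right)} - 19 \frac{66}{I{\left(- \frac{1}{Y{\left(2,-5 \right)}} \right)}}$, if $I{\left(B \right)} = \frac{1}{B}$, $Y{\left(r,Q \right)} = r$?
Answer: $636$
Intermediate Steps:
$g{\left(q,H \right)} = H + q$
$g{\left(1,8 \right)} - 19 \frac{66}{I{\left(- \frac{1}{Y{\left(2,-5 \right)}} \right)}} = \left(8 + 1\right) - 19 \frac{66}{\frac{1}{\left(-1\right) \frac{1}{2}}} = 9 - 19 \frac{66}{\frac{1}{\left(-1\right) \frac{1}{2}}} = 9 - 19 \frac{66}{\frac{1}{- \frac{1}{2}}} = 9 - 19 \frac{66}{-2} = 9 - 19 \cdot 66 \left(- \frac{1}{2}\right) = 9 - -627 = 9 + 627 = 636$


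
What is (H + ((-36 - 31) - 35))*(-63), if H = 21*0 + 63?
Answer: 2457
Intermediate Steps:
H = 63 (H = 0 + 63 = 63)
(H + ((-36 - 31) - 35))*(-63) = (63 + ((-36 - 31) - 35))*(-63) = (63 + (-67 - 35))*(-63) = (63 - 102)*(-63) = -39*(-63) = 2457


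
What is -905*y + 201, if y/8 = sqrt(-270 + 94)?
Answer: 201 - 28960*I*sqrt(11) ≈ 201.0 - 96050.0*I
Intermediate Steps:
y = 32*I*sqrt(11) (y = 8*sqrt(-270 + 94) = 8*sqrt(-176) = 8*(4*I*sqrt(11)) = 32*I*sqrt(11) ≈ 106.13*I)
-905*y + 201 = -28960*I*sqrt(11) + 201 = 201 - 28960*I*sqrt(11)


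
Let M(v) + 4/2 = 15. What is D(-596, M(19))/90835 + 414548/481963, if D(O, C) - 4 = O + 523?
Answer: 37622212133/43779109105 ≈ 0.85936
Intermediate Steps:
M(v) = 13 (M(v) = -2 + 15 = 13)
D(O, C) = 527 + O (D(O, C) = 4 + (O + 523) = 4 + (523 + O) = 527 + O)
D(-596, M(19))/90835 + 414548/481963 = (527 - 596)/90835 + 414548/481963 = -69*1/90835 + 414548*(1/481963) = -69/90835 + 414548/481963 = 37622212133/43779109105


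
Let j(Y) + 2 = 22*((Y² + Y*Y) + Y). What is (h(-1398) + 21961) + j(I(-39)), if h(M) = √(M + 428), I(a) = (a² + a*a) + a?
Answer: 396880421 + I*√970 ≈ 3.9688e+8 + 31.145*I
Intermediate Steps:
I(a) = a + 2*a² (I(a) = (a² + a²) + a = 2*a² + a = a + 2*a²)
h(M) = √(428 + M)
j(Y) = -2 + 22*Y + 44*Y² (j(Y) = -2 + 22*((Y² + Y*Y) + Y) = -2 + 22*((Y² + Y²) + Y) = -2 + 22*(2*Y² + Y) = -2 + 22*(Y + 2*Y²) = -2 + (22*Y + 44*Y²) = -2 + 22*Y + 44*Y²)
(h(-1398) + 21961) + j(I(-39)) = (√(428 - 1398) + 21961) + (-2 + 22*(-39*(1 + 2*(-39))) + 44*(-39*(1 + 2*(-39)))²) = (√(-970) + 21961) + (-2 + 22*(-39*(1 - 78)) + 44*(-39*(1 - 78))²) = (I*√970 + 21961) + (-2 + 22*(-39*(-77)) + 44*(-39*(-77))²) = (21961 + I*√970) + (-2 + 22*3003 + 44*3003²) = (21961 + I*√970) + (-2 + 66066 + 44*9018009) = (21961 + I*√970) + (-2 + 66066 + 396792396) = (21961 + I*√970) + 396858460 = 396880421 + I*√970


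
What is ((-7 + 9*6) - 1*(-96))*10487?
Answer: 1499641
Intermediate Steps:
((-7 + 9*6) - 1*(-96))*10487 = ((-7 + 54) + 96)*10487 = (47 + 96)*10487 = 143*10487 = 1499641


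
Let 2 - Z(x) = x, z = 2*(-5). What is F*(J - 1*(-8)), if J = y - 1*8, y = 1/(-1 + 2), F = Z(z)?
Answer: 12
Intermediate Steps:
z = -10
Z(x) = 2 - x
F = 12 (F = 2 - 1*(-10) = 2 + 10 = 12)
y = 1 (y = 1/1 = 1)
J = -7 (J = 1 - 1*8 = 1 - 8 = -7)
F*(J - 1*(-8)) = 12*(-7 - 1*(-8)) = 12*(-7 + 8) = 12*1 = 12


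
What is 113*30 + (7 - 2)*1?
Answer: 3395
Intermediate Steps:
113*30 + (7 - 2)*1 = 3390 + 5*1 = 3390 + 5 = 3395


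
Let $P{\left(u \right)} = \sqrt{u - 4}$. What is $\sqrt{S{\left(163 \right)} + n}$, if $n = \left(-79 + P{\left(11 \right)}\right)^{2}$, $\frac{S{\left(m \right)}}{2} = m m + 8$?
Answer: $\sqrt{59402 - 158 \sqrt{7}} \approx 242.87$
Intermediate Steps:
$P{\left(u \right)} = \sqrt{-4 + u}$
$S{\left(m \right)} = 16 + 2 m^{2}$ ($S{\left(m \right)} = 2 \left(m m + 8\right) = 2 \left(m^{2} + 8\right) = 2 \left(8 + m^{2}\right) = 16 + 2 m^{2}$)
$n = \left(-79 + \sqrt{7}\right)^{2}$ ($n = \left(-79 + \sqrt{-4 + 11}\right)^{2} = \left(-79 + \sqrt{7}\right)^{2} \approx 5830.0$)
$\sqrt{S{\left(163 \right)} + n} = \sqrt{\left(16 + 2 \cdot 163^{2}\right) + \left(79 - \sqrt{7}\right)^{2}} = \sqrt{\left(16 + 2 \cdot 26569\right) + \left(79 - \sqrt{7}\right)^{2}} = \sqrt{\left(16 + 53138\right) + \left(79 - \sqrt{7}\right)^{2}} = \sqrt{53154 + \left(79 - \sqrt{7}\right)^{2}}$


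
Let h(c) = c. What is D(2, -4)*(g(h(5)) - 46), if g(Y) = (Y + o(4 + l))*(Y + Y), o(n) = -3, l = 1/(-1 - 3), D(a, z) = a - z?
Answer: -156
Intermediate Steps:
l = -¼ (l = 1/(-4) = -¼ ≈ -0.25000)
g(Y) = 2*Y*(-3 + Y) (g(Y) = (Y - 3)*(Y + Y) = (-3 + Y)*(2*Y) = 2*Y*(-3 + Y))
D(2, -4)*(g(h(5)) - 46) = (2 - 1*(-4))*(2*5*(-3 + 5) - 46) = (2 + 4)*(2*5*2 - 46) = 6*(20 - 46) = 6*(-26) = -156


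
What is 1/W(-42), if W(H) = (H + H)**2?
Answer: 1/7056 ≈ 0.00014172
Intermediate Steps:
W(H) = 4*H**2 (W(H) = (2*H)**2 = 4*H**2)
1/W(-42) = 1/(4*(-42)**2) = 1/(4*1764) = 1/7056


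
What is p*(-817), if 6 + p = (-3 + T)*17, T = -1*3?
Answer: 88236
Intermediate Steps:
T = -3
p = -108 (p = -6 + (-3 - 3)*17 = -6 - 6*17 = -6 - 102 = -108)
p*(-817) = -108*(-817) = 88236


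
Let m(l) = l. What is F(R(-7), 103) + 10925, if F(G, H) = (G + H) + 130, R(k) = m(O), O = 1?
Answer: 11159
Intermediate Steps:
R(k) = 1
F(G, H) = 130 + G + H
F(R(-7), 103) + 10925 = (130 + 1 + 103) + 10925 = 234 + 10925 = 11159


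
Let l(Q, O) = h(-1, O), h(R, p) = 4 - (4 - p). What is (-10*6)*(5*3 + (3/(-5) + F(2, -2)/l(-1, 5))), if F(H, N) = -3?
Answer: -828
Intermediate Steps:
h(R, p) = p (h(R, p) = 4 + (-4 + p) = p)
l(Q, O) = O
(-10*6)*(5*3 + (3/(-5) + F(2, -2)/l(-1, 5))) = (-10*6)*(5*3 + (3/(-5) - 3/5)) = -60*(15 + (3*(-1/5) - 3*1/5)) = -60*(15 + (-3/5 - 3/5)) = -60*(15 - 6/5) = -60*69/5 = -828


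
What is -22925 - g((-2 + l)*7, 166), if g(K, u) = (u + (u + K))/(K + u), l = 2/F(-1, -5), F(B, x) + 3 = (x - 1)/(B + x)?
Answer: -3324436/145 ≈ -22927.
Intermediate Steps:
F(B, x) = -3 + (-1 + x)/(B + x) (F(B, x) = -3 + (x - 1)/(B + x) = -3 + (-1 + x)/(B + x))
l = -1 (l = 2/(((-1 - 3*(-1) - 2*(-5))/(-1 - 5))) = 2/(((-1 + 3 + 10)/(-6))) = 2/((-1/6*12)) = 2/(-2) = 2*(-1/2) = -1)
g(K, u) = (K + 2*u)/(K + u) (g(K, u) = (u + (K + u))/(K + u) = (K + 2*u)/(K + u))
-22925 - g((-2 + l)*7, 166) = -22925 - ((-2 - 1)*7 + 2*166)/((-2 - 1)*7 + 166) = -22925 - (-3*7 + 332)/(-3*7 + 166) = -22925 - (-21 + 332)/(-21 + 166) = -22925 - 311/145 = -3324436/145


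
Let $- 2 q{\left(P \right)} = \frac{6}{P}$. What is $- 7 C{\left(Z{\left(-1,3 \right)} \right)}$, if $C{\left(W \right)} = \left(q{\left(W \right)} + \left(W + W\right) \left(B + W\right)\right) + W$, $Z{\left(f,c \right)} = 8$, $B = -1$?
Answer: $- \frac{6699}{8} \approx -837.38$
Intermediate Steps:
$q{\left(P \right)} = - \frac{3}{P}$ ($q{\left(P \right)} = - \frac{6 \frac{1}{P}}{2} = - \frac{3}{P}$)
$C{\left(W \right)} = W - \frac{3}{W} + 2 W \left(-1 + W\right)$ ($C{\left(W \right)} = \left(- \frac{3}{W} + \left(W + W\right) \left(-1 + W\right)\right) + W = \left(- \frac{3}{W} + 2 W \left(-1 + W\right)\right) + W = W - \frac{3}{W} + 2 W \left(-1 + W\right)$)
$- 7 C{\left(Z{\left(-1,3 \right)} \right)} = - 7 \left(\left(-1\right) 8 - \frac{3}{8} + 2 \cdot 8^{2}\right) = - 7 \left(-8 - \frac{3}{8} + 2 \cdot 64\right) = - 7 \left(-8 - \frac{3}{8} + 128\right) = \left(-7\right) \frac{957}{8} = - \frac{6699}{8}$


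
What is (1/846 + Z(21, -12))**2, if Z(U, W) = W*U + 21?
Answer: 38190930625/715716 ≈ 53360.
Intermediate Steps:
Z(U, W) = 21 + U*W (Z(U, W) = U*W + 21 = 21 + U*W)
(1/846 + Z(21, -12))**2 = (1/846 + (21 + 21*(-12)))**2 = (1/846 + (21 - 252))**2 = (1/846 - 231)**2 = (-195425/846)**2 = 38190930625/715716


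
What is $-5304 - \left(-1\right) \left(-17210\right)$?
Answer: $-22514$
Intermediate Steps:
$-5304 - \left(-1\right) \left(-17210\right) = -5304 - 17210 = -22514$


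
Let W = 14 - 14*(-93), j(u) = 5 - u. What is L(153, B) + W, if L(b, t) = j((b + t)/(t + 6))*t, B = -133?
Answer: 80017/127 ≈ 630.05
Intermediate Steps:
W = 1316 (W = 14 + 1302 = 1316)
L(b, t) = t*(5 - (b + t)/(6 + t)) (L(b, t) = (5 - (b + t)/(t + 6))*t = (5 - (b + t)/(6 + t))*t = t*(5 - (b + t)/(6 + t)))
L(153, B) + W = -133*(30 - 1*153 + 4*(-133))/(6 - 133) + 1316 = -133*(30 - 153 - 532)/(-127) + 1316 = -133*(-1/127)*(-655) + 1316 = -87115/127 + 1316 = 80017/127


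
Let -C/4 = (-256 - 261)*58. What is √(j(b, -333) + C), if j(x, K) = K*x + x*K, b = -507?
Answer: √457606 ≈ 676.47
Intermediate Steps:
j(x, K) = 2*K*x (j(x, K) = K*x + K*x = 2*K*x)
C = 119944 (C = -4*(-256 - 261)*58 = -(-2068)*58 = -4*(-29986) = 119944)
√(j(b, -333) + C) = √(2*(-333)*(-507) + 119944) = √(337662 + 119944) = √457606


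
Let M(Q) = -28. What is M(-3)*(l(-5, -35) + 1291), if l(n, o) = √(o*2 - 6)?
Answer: -36148 - 56*I*√19 ≈ -36148.0 - 244.1*I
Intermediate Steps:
l(n, o) = √(-6 + 2*o) (l(n, o) = √(2*o - 6) = √(-6 + 2*o))
M(-3)*(l(-5, -35) + 1291) = -28*(√(-6 + 2*(-35)) + 1291) = -28*(√(-6 - 70) + 1291) = -28*(√(-76) + 1291) = -28*(2*I*√19 + 1291) = -28*(1291 + 2*I*√19) = -36148 - 56*I*√19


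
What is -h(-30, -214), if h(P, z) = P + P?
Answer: 60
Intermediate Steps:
h(P, z) = 2*P
-h(-30, -214) = -2*(-30) = -1*(-60) = 60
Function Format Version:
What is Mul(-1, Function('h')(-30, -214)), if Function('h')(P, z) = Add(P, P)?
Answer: 60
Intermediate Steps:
Function('h')(P, z) = Mul(2, P)
Mul(-1, Function('h')(-30, -214)) = Mul(-1, Mul(2, -30)) = Mul(-1, -60) = 60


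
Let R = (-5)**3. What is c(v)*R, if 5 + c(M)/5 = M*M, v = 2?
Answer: 625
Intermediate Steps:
R = -125
c(M) = -25 + 5*M**2 (c(M) = -25 + 5*(M*M) = -25 + 5*M**2)
c(v)*R = (-25 + 5*2**2)*(-125) = (-25 + 5*4)*(-125) = (-25 + 20)*(-125) = -5*(-125) = 625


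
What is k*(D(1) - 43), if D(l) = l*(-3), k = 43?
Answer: -1978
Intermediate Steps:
D(l) = -3*l
k*(D(1) - 43) = 43*(-3*1 - 43) = 43*(-3 - 43) = 43*(-46) = -1978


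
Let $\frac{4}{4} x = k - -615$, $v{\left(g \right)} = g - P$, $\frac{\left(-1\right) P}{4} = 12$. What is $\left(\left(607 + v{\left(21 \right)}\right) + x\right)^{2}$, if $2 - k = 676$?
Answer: $380689$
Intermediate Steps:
$k = -674$ ($k = 2 - 676 = -674$)
$P = -48$ ($P = \left(-4\right) 12 = -48$)
$v{\left(g \right)} = 48 + g$ ($v{\left(g \right)} = g - -48 = g + 48 = 48 + g$)
$x = -59$ ($x = -674 - -615 = -674 + 615 = -59$)
$\left(\left(607 + v{\left(21 \right)}\right) + x\right)^{2} = \left(\left(607 + \left(48 + 21\right)\right) - 59\right)^{2} = \left(\left(607 + 69\right) - 59\right)^{2} = \left(676 - 59\right)^{2} = 617^{2} = 380689$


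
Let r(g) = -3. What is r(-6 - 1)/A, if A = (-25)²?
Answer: -3/625 ≈ -0.0048000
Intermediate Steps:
A = 625
r(-6 - 1)/A = -3/625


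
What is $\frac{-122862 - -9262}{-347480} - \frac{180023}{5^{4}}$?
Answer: $- \frac{1562084801}{5429375} \approx -287.71$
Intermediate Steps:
$\frac{-122862 - -9262}{-347480} - \frac{180023}{5^{4}} = \left(-122862 + 9262\right) \left(- \frac{1}{347480}\right) - \frac{180023}{625} = \left(-113600\right) \left(- \frac{1}{347480}\right) - \frac{180023}{625} = \frac{2840}{8687} - \frac{180023}{625} = - \frac{1562084801}{5429375}$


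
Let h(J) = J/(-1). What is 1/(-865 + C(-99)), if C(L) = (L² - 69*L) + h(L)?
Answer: 1/15866 ≈ 6.3028e-5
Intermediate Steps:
h(J) = -J
C(L) = L² - 70*L (C(L) = (L² - 69*L) - L = L² - 70*L)
1/(-865 + C(-99)) = 1/(-865 - 99*(-70 - 99)) = 1/(-865 - 99*(-169)) = 1/(-865 + 16731) = 1/15866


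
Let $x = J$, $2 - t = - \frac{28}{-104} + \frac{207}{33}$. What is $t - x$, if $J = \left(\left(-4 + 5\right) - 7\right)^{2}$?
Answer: $- \frac{11595}{286} \approx -40.542$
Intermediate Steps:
$J = 36$ ($J = \left(1 - 7\right)^{2} = \left(-6\right)^{2} = 36$)
$t = - \frac{1299}{286}$ ($t = 2 - \left(- \frac{28}{-104} + \frac{207}{33}\right) = 2 - \left(\left(-28\right) \left(- \frac{1}{104}\right) + 207 \cdot \frac{1}{33}\right) = 2 - \left(\frac{7}{26} + \frac{69}{11}\right) = 2 - \frac{1871}{286} = - \frac{1299}{286} \approx -4.542$)
$x = 36$
$t - x = - \frac{1299}{286} - 36 = - \frac{11595}{286}$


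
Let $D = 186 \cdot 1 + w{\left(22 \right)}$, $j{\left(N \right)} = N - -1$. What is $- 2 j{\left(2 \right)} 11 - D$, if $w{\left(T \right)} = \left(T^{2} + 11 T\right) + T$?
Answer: $-1000$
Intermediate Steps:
$j{\left(N \right)} = 1 + N$ ($j{\left(N \right)} = N + 1 = 1 + N$)
$w{\left(T \right)} = T^{2} + 12 T$
$D = 934$ ($D = 186 \cdot 1 + 22 \left(12 + 22\right) = 186 + 22 \cdot 34 = 186 + 748 = 934$)
$- 2 j{\left(2 \right)} 11 - D = - 2 \left(1 + 2\right) 11 - 934 = \left(-2\right) 3 \cdot 11 - 934 = \left(-6\right) 11 - 934 = -66 - 934 = -1000$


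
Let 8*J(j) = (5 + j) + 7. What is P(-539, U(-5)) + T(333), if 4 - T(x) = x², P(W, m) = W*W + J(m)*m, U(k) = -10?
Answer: 359267/2 ≈ 1.7963e+5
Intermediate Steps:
J(j) = 3/2 + j/8 (J(j) = ((5 + j) + 7)/8 = (12 + j)/8 = 3/2 + j/8)
P(W, m) = W² + m*(3/2 + m/8) (P(W, m) = W*W + (3/2 + m/8)*m = W² + m*(3/2 + m/8))
T(x) = 4 - x²
P(-539, U(-5)) + T(333) = ((-539)² + (⅛)*(-10)*(12 - 10)) + (4 - 1*333²) = (290521 + (⅛)*(-10)*2) + (4 - 1*110889) = (290521 - 5/2) + (4 - 110889) = 581037/2 - 110885 = 359267/2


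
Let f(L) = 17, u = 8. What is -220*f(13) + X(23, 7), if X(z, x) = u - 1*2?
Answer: -3734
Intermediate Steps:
X(z, x) = 6 (X(z, x) = 8 - 1*2 = 8 - 2 = 6)
-220*f(13) + X(23, 7) = -220*17 + 6 = -3740 + 6 = -3734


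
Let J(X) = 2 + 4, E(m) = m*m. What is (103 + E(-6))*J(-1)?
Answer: 834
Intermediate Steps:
E(m) = m²
J(X) = 6
(103 + E(-6))*J(-1) = (103 + (-6)²)*6 = (103 + 36)*6 = 139*6 = 834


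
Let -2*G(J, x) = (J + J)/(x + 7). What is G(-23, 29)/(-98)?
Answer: -23/3528 ≈ -0.0065193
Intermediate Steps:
G(J, x) = -J/(7 + x) (G(J, x) = -(J + J)/(2*(x + 7)) = -2*J/(2*(7 + x)) = -J/(7 + x))
G(-23, 29)/(-98) = -1*(-23)/(7 + 29)/(-98) = -1*(-23)/36*(-1/98) = -1*(-23)*1/36*(-1/98) = (23/36)*(-1/98) = -23/3528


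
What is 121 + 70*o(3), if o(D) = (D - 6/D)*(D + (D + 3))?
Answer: 751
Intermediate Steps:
o(D) = (3 + 2*D)*(D - 6/D) (o(D) = (D - 6/D)*(D + (3 + D)) = (D - 6/D)*(3 + 2*D) = (3 + 2*D)*(D - 6/D))
121 + 70*o(3) = 121 + 70*(-12 - 18/3 + 2*3² + 3*3) = 121 + 70*(-12 - 18*⅓ + 2*9 + 9) = 121 + 70*(-12 - 6 + 18 + 9) = 121 + 70*9 = 121 + 630 = 751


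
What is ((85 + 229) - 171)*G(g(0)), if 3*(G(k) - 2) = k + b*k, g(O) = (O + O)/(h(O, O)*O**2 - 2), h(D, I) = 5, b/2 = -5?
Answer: 286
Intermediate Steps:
b = -10 (b = 2*(-5) = -10)
g(O) = 2*O/(-2 + 5*O**2) (g(O) = (O + O)/(5*O**2 - 2) = (2*O)/(-2 + 5*O**2) = 2*O/(-2 + 5*O**2))
G(k) = 2 - 3*k (G(k) = 2 + (k - 10*k)/3 = 2 + (-9*k)/3 = 2 - 3*k)
((85 + 229) - 171)*G(g(0)) = ((85 + 229) - 171)*(2 - 6*0/(-2 + 5*0**2)) = (314 - 171)*(2 - 6*0/(-2 + 5*0)) = 143*(2 - 6*0/(-2 + 0)) = 143*(2 - 6*0/(-2)) = 143*(2 - 6*0*(-1)/2) = 143*(2 - 3*0) = 143*(2 + 0) = 143*2 = 286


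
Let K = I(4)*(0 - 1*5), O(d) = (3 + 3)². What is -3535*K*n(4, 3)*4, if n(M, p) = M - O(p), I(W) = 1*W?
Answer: -9049600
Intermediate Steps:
I(W) = W
O(d) = 36 (O(d) = 6² = 36)
K = -20 (K = 4*(0 - 1*5) = 4*(0 - 5) = 4*(-5) = -20)
n(M, p) = -36 + M (n(M, p) = M - 1*36 = M - 36 = -36 + M)
-3535*K*n(4, 3)*4 = -3535*(-20*(-36 + 4))*4 = -3535*(-20*(-32))*4 = -2262400*4 = -3535*2560 = -9049600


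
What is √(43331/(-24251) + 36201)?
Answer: 52*√7873208405/24251 ≈ 190.26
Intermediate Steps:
√(43331/(-24251) + 36201) = √(43331*(-1/24251) + 36201) = √(-43331/24251 + 36201) = √(877867120/24251) = 52*√7873208405/24251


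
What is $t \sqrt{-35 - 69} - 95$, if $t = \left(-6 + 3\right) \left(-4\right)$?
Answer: $-95 + 24 i \sqrt{26} \approx -95.0 + 122.38 i$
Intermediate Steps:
$t = 12$ ($t = \left(-3\right) \left(-4\right) = 12$)
$t \sqrt{-35 - 69} - 95 = 12 \sqrt{-35 - 69} - 95 = 12 \sqrt{-104} - 95 = 12 \cdot 2 i \sqrt{26} - 95 = 24 i \sqrt{26} - 95 = -95 + 24 i \sqrt{26}$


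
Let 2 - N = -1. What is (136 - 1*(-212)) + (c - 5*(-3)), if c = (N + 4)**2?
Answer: 412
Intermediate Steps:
N = 3 (N = 2 - 1*(-1) = 2 + 1 = 3)
c = 49 (c = (3 + 4)**2 = 7**2 = 49)
(136 - 1*(-212)) + (c - 5*(-3)) = (136 - 1*(-212)) + (49 - 5*(-3)) = (136 + 212) + (49 + 15) = 348 + 64 = 412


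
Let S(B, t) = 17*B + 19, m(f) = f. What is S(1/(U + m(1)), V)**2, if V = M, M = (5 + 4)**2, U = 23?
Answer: 223729/576 ≈ 388.42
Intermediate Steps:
M = 81 (M = 9**2 = 81)
V = 81
S(B, t) = 19 + 17*B
S(1/(U + m(1)), V)**2 = (19 + 17/(23 + 1))**2 = (19 + 17/24)**2 = (473/24)**2 = 223729/576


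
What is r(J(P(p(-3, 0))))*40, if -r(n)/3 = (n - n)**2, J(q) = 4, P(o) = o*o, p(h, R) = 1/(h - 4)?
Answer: 0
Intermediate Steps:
p(h, R) = 1/(-4 + h)
P(o) = o**2
r(n) = 0 (r(n) = -3*(n - n)**2 = -3*0**2 = -3*0 = 0)
r(J(P(p(-3, 0))))*40 = 0*40 = 0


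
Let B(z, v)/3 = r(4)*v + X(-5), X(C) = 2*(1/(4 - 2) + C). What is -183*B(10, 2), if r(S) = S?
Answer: 549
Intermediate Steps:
X(C) = 1 + 2*C (X(C) = 2*(1/2 + C) = 2*(½ + C) = 1 + 2*C)
B(z, v) = -27 + 12*v (B(z, v) = 3*(4*v + (1 + 2*(-5))) = 3*(4*v + (1 - 10)) = 3*(4*v - 9) = 3*(-9 + 4*v) = -27 + 12*v)
-183*B(10, 2) = -183*(-27 + 12*2) = -183*(-27 + 24) = -183*(-3) = 549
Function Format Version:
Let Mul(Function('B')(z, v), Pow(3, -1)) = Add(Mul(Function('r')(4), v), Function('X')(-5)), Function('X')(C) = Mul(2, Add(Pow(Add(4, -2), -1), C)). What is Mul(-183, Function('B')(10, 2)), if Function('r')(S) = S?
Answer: 549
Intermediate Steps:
Function('X')(C) = Add(1, Mul(2, C)) (Function('X')(C) = Mul(2, Add(Pow(2, -1), C)) = Mul(2, Add(Rational(1, 2), C)) = Add(1, Mul(2, C)))
Function('B')(z, v) = Add(-27, Mul(12, v)) (Function('B')(z, v) = Mul(3, Add(Mul(4, v), Add(1, Mul(2, -5)))) = Mul(3, Add(Mul(4, v), Add(1, -10))) = Mul(3, Add(Mul(4, v), -9)) = Mul(3, Add(-9, Mul(4, v))) = Add(-27, Mul(12, v)))
Mul(-183, Function('B')(10, 2)) = Mul(-183, Add(-27, Mul(12, 2))) = Mul(-183, Add(-27, 24)) = Mul(-183, -3) = 549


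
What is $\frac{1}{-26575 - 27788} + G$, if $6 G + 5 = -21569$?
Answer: $- \frac{65157076}{18121} \approx -3595.7$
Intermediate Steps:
$G = - \frac{10787}{3}$ ($G = - \frac{5}{6} + \frac{1}{6} \left(-21569\right) = - \frac{5}{6} - \frac{21569}{6} = - \frac{10787}{3} \approx -3595.7$)
$\frac{1}{-26575 - 27788} + G = \frac{1}{-26575 - 27788} - \frac{10787}{3} = \frac{1}{-54363} - \frac{10787}{3} = - \frac{1}{54363} - \frac{10787}{3} = - \frac{65157076}{18121}$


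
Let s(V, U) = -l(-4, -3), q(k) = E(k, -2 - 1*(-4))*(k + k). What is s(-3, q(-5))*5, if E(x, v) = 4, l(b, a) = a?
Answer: 15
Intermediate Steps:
q(k) = 8*k (q(k) = 4*(k + k) = 4*(2*k) = 8*k)
s(V, U) = 3 (s(V, U) = -1*(-3) = 3)
s(-3, q(-5))*5 = 3*5 = 15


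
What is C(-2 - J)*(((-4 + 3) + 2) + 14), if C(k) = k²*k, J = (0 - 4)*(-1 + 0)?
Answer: -3240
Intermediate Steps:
J = 4 (J = -4*(-1) = 4)
C(k) = k³
C(-2 - J)*(((-4 + 3) + 2) + 14) = (-2 - 1*4)³*(((-4 + 3) + 2) + 14) = (-2 - 4)³*((-1 + 2) + 14) = (-6)³*(1 + 14) = -216*15 = -3240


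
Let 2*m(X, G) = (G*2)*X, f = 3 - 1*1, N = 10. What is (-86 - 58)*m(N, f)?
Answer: -2880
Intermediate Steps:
f = 2 (f = 3 - 1 = 2)
m(X, G) = G*X (m(X, G) = ((G*2)*X)/2 = ((2*G)*X)/2 = (2*G*X)/2 = G*X)
(-86 - 58)*m(N, f) = (-86 - 58)*(2*10) = -144*20 = -2880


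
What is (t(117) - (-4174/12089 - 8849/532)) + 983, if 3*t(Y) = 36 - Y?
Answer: 893937831/918764 ≈ 972.98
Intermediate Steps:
t(Y) = 12 - Y/3 (t(Y) = (36 - Y)/3 = 12 - Y/3)
(t(117) - (-4174/12089 - 8849/532)) + 983 = ((12 - ⅓*117) - (-4174/12089 - 8849/532)) + 983 = ((12 - 39) - (-4174*1/12089 - 8849*1/532)) + 983 = (-27 - (-4174/12089 - 8849/532)) + 983 = (-27 - 1*(-15599447/918764)) + 983 = (-27 + 15599447/918764) + 983 = -9207181/918764 + 983 = 893937831/918764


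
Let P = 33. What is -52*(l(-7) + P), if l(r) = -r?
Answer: -2080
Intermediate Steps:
-52*(l(-7) + P) = -52*(-1*(-7) + 33) = -52*(7 + 33) = -52*40 = -2080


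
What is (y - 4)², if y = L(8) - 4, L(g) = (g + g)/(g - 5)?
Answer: 64/9 ≈ 7.1111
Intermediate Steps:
L(g) = 2*g/(-5 + g) (L(g) = (2*g)/(-5 + g) = 2*g/(-5 + g))
y = 4/3 (y = 2*8/(-5 + 8) - 4 = 2*8/3 - 4 = 2*8*(⅓) - 4 = 16/3 - 4 = 4/3 ≈ 1.3333)
(y - 4)² = (4/3 - 4)² = (-8/3)² = 64/9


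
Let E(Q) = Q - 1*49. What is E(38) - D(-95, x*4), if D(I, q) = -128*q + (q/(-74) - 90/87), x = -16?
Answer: -8801637/1073 ≈ -8202.8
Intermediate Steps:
D(I, q) = -30/29 - 9473*q/74 (D(I, q) = -128*q + (q*(-1/74) - 90*1/87) = -128*q + (-q/74 - 30/29) = -128*q + (-30/29 - q/74) = -30/29 - 9473*q/74)
E(Q) = -49 + Q (E(Q) = Q - 49 = -49 + Q)
E(38) - D(-95, x*4) = (-49 + 38) - (-30/29 - (-75784)*4/37) = -11 - (-30/29 - 9473/74*(-64)) = -11 - (-30/29 + 303136/37) = -11 - 1*8789834/1073 = -11 - 8789834/1073 = -8801637/1073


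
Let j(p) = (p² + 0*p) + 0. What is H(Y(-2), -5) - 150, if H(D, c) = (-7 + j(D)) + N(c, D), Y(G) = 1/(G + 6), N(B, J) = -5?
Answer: -2591/16 ≈ -161.94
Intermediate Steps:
j(p) = p² (j(p) = (p² + 0) + 0 = p² + 0 = p²)
Y(G) = 1/(6 + G)
H(D, c) = -12 + D² (H(D, c) = (-7 + D²) - 5 = -12 + D²)
H(Y(-2), -5) - 150 = (-12 + (1/(6 - 2))²) - 150 = (-12 + (1/4)²) - 150 = (-12 + (¼)²) - 150 = (-12 + 1/16) - 150 = -191/16 - 150 = -2591/16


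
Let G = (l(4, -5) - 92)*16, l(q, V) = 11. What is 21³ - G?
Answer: 10557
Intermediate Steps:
G = -1296 (G = (11 - 92)*16 = -81*16 = -1296)
21³ - G = 21³ - 1*(-1296) = 9261 + 1296 = 10557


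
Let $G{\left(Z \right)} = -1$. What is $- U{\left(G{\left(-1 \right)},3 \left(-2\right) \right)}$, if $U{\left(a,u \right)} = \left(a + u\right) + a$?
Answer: $8$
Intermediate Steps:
$U{\left(a,u \right)} = u + 2 a$
$- U{\left(G{\left(-1 \right)},3 \left(-2\right) \right)} = - (3 \left(-2\right) + 2 \left(-1\right)) = - (-6 - 2) = \left(-1\right) \left(-8\right) = 8$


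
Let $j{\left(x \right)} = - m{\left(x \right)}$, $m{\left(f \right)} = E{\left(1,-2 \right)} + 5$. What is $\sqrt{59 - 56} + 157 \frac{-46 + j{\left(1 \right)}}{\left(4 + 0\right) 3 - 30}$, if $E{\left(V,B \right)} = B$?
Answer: $\frac{7693}{18} + \sqrt{3} \approx 429.12$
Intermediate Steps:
$m{\left(f \right)} = 3$ ($m{\left(f \right)} = -2 + 5 = 3$)
$j{\left(x \right)} = -3$ ($j{\left(x \right)} = \left(-1\right) 3 = -3$)
$\sqrt{59 - 56} + 157 \frac{-46 + j{\left(1 \right)}}{\left(4 + 0\right) 3 - 30} = \sqrt{59 - 56} + 157 \frac{-46 - 3}{\left(4 + 0\right) 3 - 30} = \sqrt{3} + 157 \left(- \frac{49}{4 \cdot 3 - 30}\right) = \sqrt{3} + 157 \left(- \frac{49}{12 - 30}\right) = \sqrt{3} + 157 \left(- \frac{49}{-18}\right) = \sqrt{3} + 157 \left(\left(-49\right) \left(- \frac{1}{18}\right)\right) = \sqrt{3} + 157 \cdot \frac{49}{18} = \sqrt{3} + \frac{7693}{18} = \frac{7693}{18} + \sqrt{3}$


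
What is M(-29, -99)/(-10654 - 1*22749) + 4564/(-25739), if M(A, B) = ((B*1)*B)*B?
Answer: 3546010667/122822831 ≈ 28.871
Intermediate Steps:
M(A, B) = B³ (M(A, B) = (B*B)*B = B²*B = B³)
M(-29, -99)/(-10654 - 1*22749) + 4564/(-25739) = (-99)³/(-10654 - 1*22749) + 4564/(-25739) = -970299/(-10654 - 22749) + 4564*(-1/25739) = -970299/(-33403) - 652/3677 = -970299*(-1/33403) - 652/3677 = 970299/33403 - 652/3677 = 3546010667/122822831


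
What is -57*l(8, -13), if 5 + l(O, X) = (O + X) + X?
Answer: 1311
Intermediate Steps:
l(O, X) = -5 + O + 2*X (l(O, X) = -5 + ((O + X) + X) = -5 + (O + 2*X) = -5 + O + 2*X)
-57*l(8, -13) = -57*(-5 + 8 + 2*(-13)) = -57*(-5 + 8 - 26) = -57*(-23) = 1311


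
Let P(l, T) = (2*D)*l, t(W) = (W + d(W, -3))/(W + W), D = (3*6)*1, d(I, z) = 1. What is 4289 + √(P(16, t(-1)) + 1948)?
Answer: 4289 + 2*√631 ≈ 4339.2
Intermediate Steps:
D = 18 (D = 18*1 = 18)
t(W) = (1 + W)/(2*W) (t(W) = (W + 1)/(W + W) = (1 + W)/((2*W)) = (1 + W)*(1/(2*W)) = (1 + W)/(2*W))
P(l, T) = 36*l (P(l, T) = (2*18)*l = 36*l)
4289 + √(P(16, t(-1)) + 1948) = 4289 + √(36*16 + 1948) = 4289 + √(576 + 1948) = 4289 + √2524 = 4289 + 2*√631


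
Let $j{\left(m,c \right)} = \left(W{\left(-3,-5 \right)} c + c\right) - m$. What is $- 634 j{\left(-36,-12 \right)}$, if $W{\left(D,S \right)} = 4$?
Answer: $15216$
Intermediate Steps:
$j{\left(m,c \right)} = - m + 5 c$ ($j{\left(m,c \right)} = \left(4 c + c\right) - m = 5 c - m = - m + 5 c$)
$- 634 j{\left(-36,-12 \right)} = - 634 \left(\left(-1\right) \left(-36\right) + 5 \left(-12\right)\right) = - 634 \left(36 - 60\right) = \left(-634\right) \left(-24\right) = 15216$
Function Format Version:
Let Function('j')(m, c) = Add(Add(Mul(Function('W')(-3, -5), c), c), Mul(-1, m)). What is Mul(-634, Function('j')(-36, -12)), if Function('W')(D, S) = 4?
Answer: 15216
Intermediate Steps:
Function('j')(m, c) = Add(Mul(-1, m), Mul(5, c)) (Function('j')(m, c) = Add(Add(Mul(4, c), c), Mul(-1, m)) = Add(Mul(5, c), Mul(-1, m)) = Add(Mul(-1, m), Mul(5, c)))
Mul(-634, Function('j')(-36, -12)) = Mul(-634, Add(Mul(-1, -36), Mul(5, -12))) = Mul(-634, Add(36, -60)) = Mul(-634, -24) = 15216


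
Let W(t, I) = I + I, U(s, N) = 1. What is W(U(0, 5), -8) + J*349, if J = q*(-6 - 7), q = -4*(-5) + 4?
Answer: -108904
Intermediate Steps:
q = 24 (q = 20 + 4 = 24)
W(t, I) = 2*I
J = -312 (J = 24*(-6 - 7) = 24*(-13) = -312)
W(U(0, 5), -8) + J*349 = 2*(-8) - 312*349 = -16 - 108888 = -108904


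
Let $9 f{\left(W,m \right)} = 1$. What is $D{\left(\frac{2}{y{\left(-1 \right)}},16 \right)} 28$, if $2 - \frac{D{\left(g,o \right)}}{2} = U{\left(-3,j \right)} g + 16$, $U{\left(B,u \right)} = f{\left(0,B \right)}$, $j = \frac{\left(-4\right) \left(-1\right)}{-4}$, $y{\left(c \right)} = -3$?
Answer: $- \frac{21056}{27} \approx -779.85$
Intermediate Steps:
$f{\left(W,m \right)} = \frac{1}{9}$ ($f{\left(W,m \right)} = \frac{1}{9} \cdot 1 = \frac{1}{9}$)
$j = -1$ ($j = 4 \left(- \frac{1}{4}\right) = -1$)
$U{\left(B,u \right)} = \frac{1}{9}$
$D{\left(g,o \right)} = -28 - \frac{2 g}{9}$ ($D{\left(g,o \right)} = 4 - 2 \left(\frac{g}{9} + 16\right) = 4 - 2 \left(16 + \frac{g}{9}\right) = 4 - \left(32 + \frac{2 g}{9}\right) = -28 - \frac{2 g}{9}$)
$D{\left(\frac{2}{y{\left(-1 \right)}},16 \right)} 28 = \left(-28 - \frac{2 \frac{2}{-3}}{9}\right) 28 = \left(-28 - \frac{2 \cdot 2 \left(- \frac{1}{3}\right)}{9}\right) 28 = \left(-28 - - \frac{4}{27}\right) 28 = \left(-28 + \frac{4}{27}\right) 28 = \left(- \frac{752}{27}\right) 28 = - \frac{21056}{27}$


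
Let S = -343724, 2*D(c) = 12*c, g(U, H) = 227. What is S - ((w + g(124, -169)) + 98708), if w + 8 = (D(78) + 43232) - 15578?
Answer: -470773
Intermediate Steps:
D(c) = 6*c (D(c) = (12*c)/2 = 6*c)
w = 28114 (w = -8 + ((6*78 + 43232) - 15578) = -8 + ((468 + 43232) - 15578) = -8 + (43700 - 15578) = -8 + 28122 = 28114)
S - ((w + g(124, -169)) + 98708) = -343724 - ((28114 + 227) + 98708) = -343724 - (28341 + 98708) = -343724 - 1*127049 = -343724 - 127049 = -470773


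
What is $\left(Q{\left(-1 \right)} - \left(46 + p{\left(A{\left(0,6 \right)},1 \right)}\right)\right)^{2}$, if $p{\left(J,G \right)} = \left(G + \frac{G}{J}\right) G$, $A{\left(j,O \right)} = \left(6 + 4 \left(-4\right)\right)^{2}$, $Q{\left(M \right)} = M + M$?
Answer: $\frac{24019801}{10000} \approx 2402.0$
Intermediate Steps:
$Q{\left(M \right)} = 2 M$
$A{\left(j,O \right)} = 100$ ($A{\left(j,O \right)} = \left(6 - 16\right)^{2} = \left(-10\right)^{2} = 100$)
$p{\left(J,G \right)} = G \left(G + \frac{G}{J}\right)$
$\left(Q{\left(-1 \right)} - \left(46 + p{\left(A{\left(0,6 \right)},1 \right)}\right)\right)^{2} = \left(2 \left(-1\right) - \left(46 + \frac{1^{2} \left(1 + 100\right)}{100}\right)\right)^{2} = \left(-2 - \left(46 + 1 \cdot \frac{1}{100} \cdot 101\right)\right)^{2} = \left(-2 - \frac{4701}{100}\right)^{2} = \left(- \frac{4901}{100}\right)^{2} = \frac{24019801}{10000}$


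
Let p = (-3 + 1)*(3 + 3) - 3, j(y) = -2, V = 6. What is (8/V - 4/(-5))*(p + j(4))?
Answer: -544/15 ≈ -36.267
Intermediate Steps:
p = -15 (p = -2*6 - 3 = -12 - 3 = -15)
(8/V - 4/(-5))*(p + j(4)) = (8/6 - 4/(-5))*(-15 - 2) = (8*(⅙) - 4*(-⅕))*(-17) = (4/3 + ⅘)*(-17) = (32/15)*(-17) = -544/15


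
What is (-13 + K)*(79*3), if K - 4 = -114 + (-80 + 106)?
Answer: -22989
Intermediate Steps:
K = -84 (K = 4 + (-114 + (-80 + 106)) = 4 + (-114 + 26) = 4 - 88 = -84)
(-13 + K)*(79*3) = (-13 - 84)*(79*3) = -97*237 = -22989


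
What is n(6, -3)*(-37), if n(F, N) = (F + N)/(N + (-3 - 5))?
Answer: 111/11 ≈ 10.091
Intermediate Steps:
n(F, N) = (F + N)/(-8 + N) (n(F, N) = (F + N)/(N - 8) = (F + N)/(-8 + N))
n(6, -3)*(-37) = ((6 - 3)/(-8 - 3))*(-37) = (3/(-11))*(-37) = -1/11*3*(-37) = -3/11*(-37) = 111/11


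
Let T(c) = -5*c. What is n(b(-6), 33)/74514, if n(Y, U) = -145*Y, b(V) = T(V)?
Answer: -725/12419 ≈ -0.058378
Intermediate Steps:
b(V) = -5*V
n(b(-6), 33)/74514 = -(-725)*(-6)/74514 = -145*30*(1/74514) = -4350*1/74514 = -725/12419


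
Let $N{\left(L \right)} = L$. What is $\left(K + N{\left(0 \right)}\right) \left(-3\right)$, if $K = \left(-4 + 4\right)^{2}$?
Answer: $0$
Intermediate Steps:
$K = 0$ ($K = 0^{2} = 0$)
$\left(K + N{\left(0 \right)}\right) \left(-3\right) = \left(0 + 0\right) \left(-3\right) = 0 \left(-3\right) = 0$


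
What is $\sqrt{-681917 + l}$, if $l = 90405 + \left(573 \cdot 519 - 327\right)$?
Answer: $2 i \sqrt{73613} \approx 542.63 i$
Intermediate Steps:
$l = 387465$ ($l = 90405 + \left(297387 - 327\right) = 90405 + 297060 = 387465$)
$\sqrt{-681917 + l} = \sqrt{-681917 + 387465} = \sqrt{-294452} = 2 i \sqrt{73613}$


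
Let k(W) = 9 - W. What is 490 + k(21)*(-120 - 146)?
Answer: 3682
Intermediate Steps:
490 + k(21)*(-120 - 146) = 490 + (9 - 1*21)*(-120 - 146) = 490 + (9 - 21)*(-266) = 490 - 12*(-266) = 490 + 3192 = 3682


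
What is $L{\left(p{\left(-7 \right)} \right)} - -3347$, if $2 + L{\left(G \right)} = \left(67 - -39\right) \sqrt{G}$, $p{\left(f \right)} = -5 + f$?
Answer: $3345 + 212 i \sqrt{3} \approx 3345.0 + 367.19 i$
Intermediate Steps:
$L{\left(G \right)} = -2 + 106 \sqrt{G}$ ($L{\left(G \right)} = -2 + \left(67 - -39\right) \sqrt{G} = -2 + \left(67 + 39\right) \sqrt{G} = -2 + 106 \sqrt{G}$)
$L{\left(p{\left(-7 \right)} \right)} - -3347 = \left(-2 + 106 \sqrt{-5 - 7}\right) - -3347 = \left(-2 + 106 \sqrt{-12}\right) + 3347 = \left(-2 + 106 \cdot 2 i \sqrt{3}\right) + 3347 = \left(-2 + 212 i \sqrt{3}\right) + 3347 = 3345 + 212 i \sqrt{3}$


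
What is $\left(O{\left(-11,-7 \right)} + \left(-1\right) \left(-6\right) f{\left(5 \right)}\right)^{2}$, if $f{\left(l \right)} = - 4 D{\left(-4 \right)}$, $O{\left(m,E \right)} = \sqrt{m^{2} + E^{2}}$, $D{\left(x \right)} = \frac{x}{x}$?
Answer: $\left(24 - \sqrt{170}\right)^{2} \approx 120.16$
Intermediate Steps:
$D{\left(x \right)} = 1$
$O{\left(m,E \right)} = \sqrt{E^{2} + m^{2}}$
$f{\left(l \right)} = -4$ ($f{\left(l \right)} = \left(-4\right) 1 = -4$)
$\left(O{\left(-11,-7 \right)} + \left(-1\right) \left(-6\right) f{\left(5 \right)}\right)^{2} = \left(\sqrt{\left(-7\right)^{2} + \left(-11\right)^{2}} + \left(-1\right) \left(-6\right) \left(-4\right)\right)^{2} = \left(\sqrt{49 + 121} + 6 \left(-4\right)\right)^{2} = \left(\sqrt{170} - 24\right)^{2} = \left(-24 + \sqrt{170}\right)^{2}$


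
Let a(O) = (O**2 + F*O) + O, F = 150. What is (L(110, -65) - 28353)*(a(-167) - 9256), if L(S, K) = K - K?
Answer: 186676152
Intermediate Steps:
L(S, K) = 0
a(O) = O**2 + 151*O (a(O) = (O**2 + 150*O) + O = O**2 + 151*O)
(L(110, -65) - 28353)*(a(-167) - 9256) = (0 - 28353)*(-167*(151 - 167) - 9256) = -28353*(-167*(-16) - 9256) = -28353*(2672 - 9256) = -28353*(-6584) = 186676152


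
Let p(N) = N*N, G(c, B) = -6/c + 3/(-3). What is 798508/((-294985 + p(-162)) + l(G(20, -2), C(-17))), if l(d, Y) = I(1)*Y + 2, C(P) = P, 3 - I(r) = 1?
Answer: -798508/268773 ≈ -2.9709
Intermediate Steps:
I(r) = 2 (I(r) = 3 - 1*1 = 3 - 1 = 2)
G(c, B) = -1 - 6/c (G(c, B) = -6/c + 3*(-⅓) = -6/c - 1 = -1 - 6/c)
p(N) = N²
l(d, Y) = 2 + 2*Y (l(d, Y) = 2*Y + 2 = 2 + 2*Y)
798508/((-294985 + p(-162)) + l(G(20, -2), C(-17))) = 798508/((-294985 + (-162)²) + (2 + 2*(-17))) = 798508/((-294985 + 26244) + (2 - 34)) = 798508/(-268741 - 32) = 798508/(-268773) = 798508*(-1/268773) = -798508/268773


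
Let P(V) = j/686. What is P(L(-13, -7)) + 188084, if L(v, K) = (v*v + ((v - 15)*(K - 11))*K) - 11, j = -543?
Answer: 129025081/686 ≈ 1.8808e+5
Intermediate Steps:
L(v, K) = -11 + v² + K*(-15 + v)*(-11 + K) (L(v, K) = (v² + ((-15 + v)*(-11 + K))*K) - 11 = (v² + K*(-15 + v)*(-11 + K)) - 11 = -11 + v² + K*(-15 + v)*(-11 + K))
P(V) = -543/686
P(L(-13, -7)) + 188084 = -543/686 + 188084 = 129025081/686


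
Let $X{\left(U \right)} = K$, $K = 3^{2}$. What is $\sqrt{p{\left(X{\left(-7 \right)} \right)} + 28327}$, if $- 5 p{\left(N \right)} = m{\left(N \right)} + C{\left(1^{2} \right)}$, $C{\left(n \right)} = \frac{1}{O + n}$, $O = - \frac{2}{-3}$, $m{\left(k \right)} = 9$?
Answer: $\frac{\sqrt{708127}}{5} \approx 168.3$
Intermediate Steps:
$O = \frac{2}{3}$ ($O = \left(-2\right) \left(- \frac{1}{3}\right) = \frac{2}{3} \approx 0.66667$)
$K = 9$
$X{\left(U \right)} = 9$
$C{\left(n \right)} = \frac{1}{\frac{2}{3} + n}$
$p{\left(N \right)} = - \frac{48}{25}$ ($p{\left(N \right)} = - \frac{9 + \frac{3}{2 + 3 \cdot 1^{2}}}{5} = - \frac{9 + \frac{3}{2 + 3 \cdot 1}}{5} = - \frac{9 + \frac{3}{2 + 3}}{5} = - \frac{9 + \frac{3}{5}}{5} = \left(- \frac{1}{5}\right) \frac{48}{5} = - \frac{48}{25}$)
$\sqrt{p{\left(X{\left(-7 \right)} \right)} + 28327} = \sqrt{- \frac{48}{25} + 28327} = \sqrt{\frac{708127}{25}} = \frac{\sqrt{708127}}{5}$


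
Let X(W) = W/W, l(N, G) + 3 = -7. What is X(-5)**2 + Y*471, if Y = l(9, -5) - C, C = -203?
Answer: 90904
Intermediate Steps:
l(N, G) = -10 (l(N, G) = -3 - 7 = -10)
X(W) = 1
Y = 193 (Y = -10 - 1*(-203) = -10 + 203 = 193)
X(-5)**2 + Y*471 = 1**2 + 193*471 = 1 + 90903 = 90904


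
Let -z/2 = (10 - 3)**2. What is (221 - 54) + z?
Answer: 69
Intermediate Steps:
z = -98 (z = -2*(10 - 3)**2 = -2*7**2 = -2*49 = -98)
(221 - 54) + z = (221 - 54) - 98 = 167 - 98 = 69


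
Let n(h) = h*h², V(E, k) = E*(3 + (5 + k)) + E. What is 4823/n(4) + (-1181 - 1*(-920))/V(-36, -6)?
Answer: 14933/192 ≈ 77.776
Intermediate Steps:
V(E, k) = E + E*(8 + k) (V(E, k) = E*(8 + k) + E = E + E*(8 + k))
n(h) = h³
4823/n(4) + (-1181 - 1*(-920))/V(-36, -6) = 4823/(4³) + (-1181 - 1*(-920))/((-36*(9 - 6))) = 4823/64 + (-1181 + 920)/((-36*3)) = 4823*(1/64) - 261/(-108) = 4823/64 - 261*(-1/108) = 4823/64 + 29/12 = 14933/192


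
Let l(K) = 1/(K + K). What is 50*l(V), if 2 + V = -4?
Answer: -25/6 ≈ -4.1667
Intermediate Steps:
V = -6 (V = -2 - 4 = -6)
l(K) = 1/(2*K)
50*l(V) = 50*((1/2)/(-6)) = 50*((1/2)*(-1/6)) = 50*(-1/12) = -25/6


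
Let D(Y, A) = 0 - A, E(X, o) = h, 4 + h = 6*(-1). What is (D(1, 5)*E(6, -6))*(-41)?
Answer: -2050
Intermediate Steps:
h = -10 (h = -4 + 6*(-1) = -4 - 6 = -10)
E(X, o) = -10
D(Y, A) = -A
(D(1, 5)*E(6, -6))*(-41) = (-1*5*(-10))*(-41) = -5*(-10)*(-41) = 50*(-41) = -2050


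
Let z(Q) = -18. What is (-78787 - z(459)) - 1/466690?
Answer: -36760704611/466690 ≈ -78769.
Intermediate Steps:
(-78787 - z(459)) - 1/466690 = (-78787 - 1*(-18)) - 1/466690 = (-78787 + 18) - 1*1/466690 = -78769 - 1/466690 = -36760704611/466690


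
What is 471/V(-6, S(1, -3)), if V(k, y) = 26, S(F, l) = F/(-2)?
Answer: 471/26 ≈ 18.115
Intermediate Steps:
S(F, l) = -F/2 (S(F, l) = F*(-1/2) = -F/2)
471/V(-6, S(1, -3)) = 471/26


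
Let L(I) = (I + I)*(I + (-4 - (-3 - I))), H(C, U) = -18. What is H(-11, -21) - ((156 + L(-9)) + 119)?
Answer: -635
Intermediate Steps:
L(I) = 2*I*(-1 + 2*I) (L(I) = (2*I)*(I + (-4 + (3 + I))) = (2*I)*(I + (-1 + I)) = (2*I)*(-1 + 2*I) = 2*I*(-1 + 2*I))
H(-11, -21) - ((156 + L(-9)) + 119) = -18 - ((156 + 2*(-9)*(-1 + 2*(-9))) + 119) = -18 - ((156 + 2*(-9)*(-1 - 18)) + 119) = -18 - ((156 + 2*(-9)*(-19)) + 119) = -18 - ((156 + 342) + 119) = -18 - (498 + 119) = -18 - 1*617 = -18 - 617 = -635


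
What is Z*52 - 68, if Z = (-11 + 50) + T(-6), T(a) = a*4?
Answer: 712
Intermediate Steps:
T(a) = 4*a
Z = 15 (Z = (-11 + 50) + 4*(-6) = 39 - 24 = 15)
Z*52 - 68 = 15*52 - 68 = 780 - 68 = 712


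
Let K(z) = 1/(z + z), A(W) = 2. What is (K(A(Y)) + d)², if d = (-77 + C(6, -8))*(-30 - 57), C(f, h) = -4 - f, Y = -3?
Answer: 916696729/16 ≈ 5.7294e+7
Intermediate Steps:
K(z) = 1/(2*z)
d = 7569 (d = (-77 + (-4 - 1*6))*(-30 - 57) = (-77 + (-4 - 6))*(-87) = (-77 - 10)*(-87) = -87*(-87) = 7569)
(K(A(Y)) + d)² = ((½)/2 + 7569)² = ((½)*(½) + 7569)² = (¼ + 7569)² = (30277/4)² = 916696729/16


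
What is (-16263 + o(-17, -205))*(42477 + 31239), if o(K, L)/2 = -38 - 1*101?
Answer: -1219336356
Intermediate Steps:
o(K, L) = -278 (o(K, L) = 2*(-38 - 1*101) = 2*(-38 - 101) = 2*(-139) = -278)
(-16263 + o(-17, -205))*(42477 + 31239) = (-16263 - 278)*(42477 + 31239) = -16541*73716 = -1219336356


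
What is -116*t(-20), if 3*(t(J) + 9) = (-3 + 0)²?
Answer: 696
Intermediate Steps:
t(J) = -6 (t(J) = -9 + (-3 + 0)²/3 = -9 + (⅓)*(-3)² = -9 + (⅓)*9 = -9 + 3 = -6)
-116*t(-20) = -116*(-6) = 696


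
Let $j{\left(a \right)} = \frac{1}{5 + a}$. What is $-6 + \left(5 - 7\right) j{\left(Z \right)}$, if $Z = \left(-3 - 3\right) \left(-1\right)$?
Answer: $- \frac{68}{11} \approx -6.1818$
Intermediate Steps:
$Z = 6$ ($Z = \left(-6\right) \left(-1\right) = 6$)
$-6 + \left(5 - 7\right) j{\left(Z \right)} = -6 + \frac{5 - 7}{5 + 6} = -6 + \frac{5 - 7}{11} = -6 - \frac{2}{11} = - \frac{68}{11}$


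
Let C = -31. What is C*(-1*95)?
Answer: 2945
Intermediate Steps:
C*(-1*95) = -(-31)*95 = -31*(-95) = 2945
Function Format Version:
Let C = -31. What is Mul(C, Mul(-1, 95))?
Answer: 2945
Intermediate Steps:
Mul(C, Mul(-1, 95)) = Mul(-31, Mul(-1, 95)) = Mul(-31, -95) = 2945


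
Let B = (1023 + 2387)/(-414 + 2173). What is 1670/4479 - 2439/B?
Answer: -19210115579/15273390 ≈ -1257.8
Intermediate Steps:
B = 3410/1759 ≈ 1.9386
1670/4479 - 2439/B = 1670/4479 - 2439/3410/1759 = 1670*(1/4479) - 2439*1759/3410 = 1670/4479 - 4290201/3410 = -19210115579/15273390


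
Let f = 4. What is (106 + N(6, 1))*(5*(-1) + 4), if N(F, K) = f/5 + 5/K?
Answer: -559/5 ≈ -111.80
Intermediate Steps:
N(F, K) = ⅘ + 5/K (N(F, K) = 4/5 + 5/K = 4*(⅕) + 5/K = ⅘ + 5/K)
(106 + N(6, 1))*(5*(-1) + 4) = (106 + (⅘ + 5/1))*(5*(-1) + 4) = (106 + (⅘ + 5*1))*(-5 + 4) = (106 + (⅘ + 5))*(-1) = (106 + 29/5)*(-1) = (559/5)*(-1) = -559/5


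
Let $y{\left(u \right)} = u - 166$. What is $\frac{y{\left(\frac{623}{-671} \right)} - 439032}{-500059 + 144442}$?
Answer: $\frac{294702481}{238619007} \approx 1.235$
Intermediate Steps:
$y{\left(u \right)} = -166 + u$ ($y{\left(u \right)} = u - 166 = -166 + u$)
$\frac{y{\left(\frac{623}{-671} \right)} - 439032}{-500059 + 144442} = \frac{\left(-166 + \frac{623}{-671}\right) - 439032}{-500059 + 144442} = \frac{\left(-166 + 623 \left(- \frac{1}{671}\right)\right) - 439032}{-355617} = \left(\left(-166 - \frac{623}{671}\right) - 439032\right) \left(- \frac{1}{355617}\right) = \left(- \frac{112009}{671} - 439032\right) \left(- \frac{1}{355617}\right) = \left(- \frac{294702481}{671}\right) \left(- \frac{1}{355617}\right) = \frac{294702481}{238619007}$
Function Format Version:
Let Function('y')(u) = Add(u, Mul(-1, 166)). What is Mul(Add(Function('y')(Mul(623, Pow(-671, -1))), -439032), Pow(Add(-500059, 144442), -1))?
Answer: Rational(294702481, 238619007) ≈ 1.2350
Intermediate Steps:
Function('y')(u) = Add(-166, u) (Function('y')(u) = Add(u, -166) = Add(-166, u))
Mul(Add(Function('y')(Mul(623, Pow(-671, -1))), -439032), Pow(Add(-500059, 144442), -1)) = Mul(Add(Add(-166, Mul(623, Pow(-671, -1))), -439032), Pow(Add(-500059, 144442), -1)) = Mul(Add(Add(-166, Mul(623, Rational(-1, 671))), -439032), Pow(-355617, -1)) = Mul(Add(Add(-166, Rational(-623, 671)), -439032), Rational(-1, 355617)) = Mul(Add(Rational(-112009, 671), -439032), Rational(-1, 355617)) = Mul(Rational(-294702481, 671), Rational(-1, 355617)) = Rational(294702481, 238619007)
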